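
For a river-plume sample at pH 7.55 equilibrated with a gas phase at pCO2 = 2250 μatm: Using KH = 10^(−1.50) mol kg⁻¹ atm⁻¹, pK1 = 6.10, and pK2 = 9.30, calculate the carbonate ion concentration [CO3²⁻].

[CO2*] = KH · pCO2 = 10^(−1.50) × 2250×10^-6 = 7.115×10^-5 mol/kg
α₀ = 1/(1 + K1/[H⁺] + K1K2/[H⁺]²) = 1/(1 + 10^+1.45 + 10^-0.30) = 0.03369
DIC = [CO2*]/α₀ = 7.115×10^-5 / 0.03369 = 2.112 mmol/kg
[CO3²⁻] = α₂·DIC; α₂ = 0.01688, so [CO3²⁻] = 0.01688 × 2.112 = 0.0357 mmol/kg

[CO3²⁻] = 0.0357 mmol/kg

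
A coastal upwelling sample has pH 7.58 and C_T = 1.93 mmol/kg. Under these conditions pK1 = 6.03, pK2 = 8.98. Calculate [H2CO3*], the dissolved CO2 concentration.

α₀ = 1 / (1 + K1/[H⁺] + K1K2/[H⁺]²) = 1 / (1 + 10^+1.55 + 10^+0.15)
   = 1 / (1 + 35.481 + 1.4125) = 1/37.894 = 0.02639
[CO2*] = α₀ × DIC = 0.02639 × 1.93 = 0.0509 mmol/kg

[CO2*] = 0.0509 mmol/kg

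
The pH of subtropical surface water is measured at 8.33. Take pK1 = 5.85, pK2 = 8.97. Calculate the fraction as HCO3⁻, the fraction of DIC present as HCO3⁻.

α₁ = 1 / (1 + [H⁺]/K1 + K2/[H⁺]) = 1 / (1 + 10^-2.48 + 10^-0.64)
   = 1 / (1 + 0.0033113 + 0.22909) = 1/1.2324 = 0.8114

α₁ = 0.811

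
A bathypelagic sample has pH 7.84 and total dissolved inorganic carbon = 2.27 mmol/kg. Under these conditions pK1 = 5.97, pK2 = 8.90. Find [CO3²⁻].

[CO3²⁻] = 0.180 mmol/kg

α₂ = 1 / (1 + [H⁺]/K2 + [H⁺]²/(K1K2)) = 1 / (1 + 10^+1.06 + 10^-0.81)
   = 1 / (1 + 11.482 + 0.15488) = 1/12.636 = 0.07914
[CO3²⁻] = α₂ × DIC = 0.07914 × 2.27 = 0.180 mmol/kg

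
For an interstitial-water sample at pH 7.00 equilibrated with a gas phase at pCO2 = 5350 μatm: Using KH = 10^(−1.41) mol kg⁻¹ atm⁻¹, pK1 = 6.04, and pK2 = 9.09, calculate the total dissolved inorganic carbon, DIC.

DIC = 2.12 mmol/kg

[CO2*] = KH · pCO2 = 10^(−1.41) × 5350×10^-6 = 2.081×10^-4 mol/kg
α₀ = 1/(1 + K1/[H⁺] + K1K2/[H⁺]²) = 1/(1 + 10^+0.96 + 10^-1.13) = 0.09809
DIC = [CO2*]/α₀ = 2.081×10^-4 / 0.09809 = 2.12 mmol/kg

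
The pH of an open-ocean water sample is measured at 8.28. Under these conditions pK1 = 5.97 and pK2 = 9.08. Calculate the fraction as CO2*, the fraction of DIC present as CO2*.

α₀ = 0.00421

α₀ = 1 / (1 + K1/[H⁺] + K1K2/[H⁺]²) = 1 / (1 + 10^+2.31 + 10^+1.51)
   = 1 / (1 + 204.17 + 32.359) = 1/237.53 = 0.004210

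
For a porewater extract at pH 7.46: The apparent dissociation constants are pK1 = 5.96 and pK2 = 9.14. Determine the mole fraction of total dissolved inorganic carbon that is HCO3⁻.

α₁ = 0.950

α₁ = 1 / (1 + [H⁺]/K1 + K2/[H⁺]) = 1 / (1 + 10^-1.50 + 10^-1.68)
   = 1 / (1 + 0.031623 + 0.020893) = 1/1.0525 = 0.9501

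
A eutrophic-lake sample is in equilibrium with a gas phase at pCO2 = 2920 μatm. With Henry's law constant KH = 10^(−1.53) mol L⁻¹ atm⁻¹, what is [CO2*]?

KH = 10^(−1.53) = 2.951×10^-2 mol L⁻¹ atm⁻¹
[CO2*] = KH · pCO2 = 2.951×10^-2 × 2920×10^-6 atm = 8.62×10^-5 mol/L

[CO2*] = 86.2 μmol/L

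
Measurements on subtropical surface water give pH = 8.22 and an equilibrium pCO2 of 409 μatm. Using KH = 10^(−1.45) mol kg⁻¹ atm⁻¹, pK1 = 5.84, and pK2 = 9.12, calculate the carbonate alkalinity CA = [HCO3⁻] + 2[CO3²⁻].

[CO2*] = KH · pCO2 = 10^(−1.45) × 409×10^-6 = 1.451×10^-5 mol/kg
α₀ = 1/(1 + K1/[H⁺] + K1K2/[H⁺]²) = 1/(1 + 10^+2.38 + 10^+1.48) = 0.003689
DIC = [CO2*]/α₀ = 1.451×10^-5 / 0.003689 = 3.934 mmol/kg
CA = (α₁ + 2α₂)·DIC = (0.8849 + 2×0.1114) × 3.934 = 4.36 mmol/kg

CA = 4.36 mmol/kg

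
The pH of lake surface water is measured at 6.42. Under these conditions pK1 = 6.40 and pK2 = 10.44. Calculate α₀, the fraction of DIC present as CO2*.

α₀ = 0.488

α₀ = 1 / (1 + K1/[H⁺] + K1K2/[H⁺]²) = 1 / (1 + 10^+0.02 + 10^-4.00)
   = 1 / (1 + 1.0471 + 0.00010000) = 1/2.0472 = 0.4885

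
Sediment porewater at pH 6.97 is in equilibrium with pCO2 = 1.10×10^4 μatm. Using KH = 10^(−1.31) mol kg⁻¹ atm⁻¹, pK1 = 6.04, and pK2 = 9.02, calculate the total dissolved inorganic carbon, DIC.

[CO2*] = KH · pCO2 = 10^(−1.31) × 1.10×10^4×10^-6 = 5.388×10^-4 mol/kg
α₀ = 1/(1 + K1/[H⁺] + K1K2/[H⁺]²) = 1/(1 + 10^+0.93 + 10^-1.12) = 0.1043
DIC = [CO2*]/α₀ = 5.388×10^-4 / 0.1043 = 5.17 mmol/kg

DIC = 5.17 mmol/kg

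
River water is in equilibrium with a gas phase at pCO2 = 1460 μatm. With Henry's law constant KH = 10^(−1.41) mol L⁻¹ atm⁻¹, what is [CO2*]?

KH = 10^(−1.41) = 3.890×10^-2 mol L⁻¹ atm⁻¹
[CO2*] = KH · pCO2 = 3.890×10^-2 × 1460×10^-6 atm = 5.68×10^-5 mol/L

[CO2*] = 56.8 μmol/L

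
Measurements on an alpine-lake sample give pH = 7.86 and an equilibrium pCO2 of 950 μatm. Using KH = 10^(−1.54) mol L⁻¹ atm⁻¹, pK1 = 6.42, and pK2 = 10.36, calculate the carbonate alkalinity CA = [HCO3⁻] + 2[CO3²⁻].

CA = 0.759 mmol/L

[CO2*] = KH · pCO2 = 10^(−1.54) × 950×10^-6 = 2.740×10^-5 mol/L
α₀ = 1/(1 + K1/[H⁺] + K1K2/[H⁺]²) = 1/(1 + 10^+1.44 + 10^-1.06) = 0.03493
DIC = [CO2*]/α₀ = 2.740×10^-5 / 0.03493 = 0.7844 mmol/L
CA = (α₁ + 2α₂)·DIC = (0.9620 + 2×0.003042) × 0.7844 = 0.759 mmol/L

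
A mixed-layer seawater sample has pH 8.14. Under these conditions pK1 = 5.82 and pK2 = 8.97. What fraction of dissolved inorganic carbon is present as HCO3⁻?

α₁ = 1 / (1 + [H⁺]/K1 + K2/[H⁺]) = 1 / (1 + 10^-2.32 + 10^-0.83)
   = 1 / (1 + 0.0047863 + 0.14791) = 1/1.1527 = 0.8675

α₁ = 0.868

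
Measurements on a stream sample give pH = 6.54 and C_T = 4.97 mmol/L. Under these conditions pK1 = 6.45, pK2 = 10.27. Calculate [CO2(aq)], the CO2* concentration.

α₀ = 1 / (1 + K1/[H⁺] + K1K2/[H⁺]²) = 1 / (1 + 10^+0.09 + 10^-3.64)
   = 1 / (1 + 1.2303 + 0.00022909) = 1/2.2305 = 0.4483
[CO2*] = α₀ × DIC = 0.4483 × 4.97 = 2.23 mmol/L

[CO2*] = 2.23 mmol/L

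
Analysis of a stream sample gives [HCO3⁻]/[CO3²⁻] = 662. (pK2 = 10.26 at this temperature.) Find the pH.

From K2 = [H⁺][CO3²⁻]/[HCO3⁻]:  pH = pK2 − log₁₀([HCO3⁻]/[CO3²⁻])
log₁₀(662) = +2.821
pH = 10.26 − (+2.821) = 7.44

pH = 7.44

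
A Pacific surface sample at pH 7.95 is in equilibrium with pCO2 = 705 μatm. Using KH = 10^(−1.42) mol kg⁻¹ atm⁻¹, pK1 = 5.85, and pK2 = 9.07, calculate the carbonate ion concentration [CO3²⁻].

[CO3²⁻] = 0.256 mmol/kg

[CO2*] = KH · pCO2 = 10^(−1.42) × 705×10^-6 = 2.680×10^-5 mol/kg
α₀ = 1/(1 + K1/[H⁺] + K1K2/[H⁺]²) = 1/(1 + 10^+2.10 + 10^+0.98) = 0.007329
DIC = [CO2*]/α₀ = 2.680×10^-5 / 0.007329 = 3.657 mmol/kg
[CO3²⁻] = α₂·DIC; α₂ = 0.06999, so [CO3²⁻] = 0.06999 × 3.657 = 0.256 mmol/kg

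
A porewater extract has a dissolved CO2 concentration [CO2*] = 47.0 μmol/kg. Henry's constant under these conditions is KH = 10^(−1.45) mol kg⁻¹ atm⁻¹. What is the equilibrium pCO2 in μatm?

KH = 10^(−1.45) = 3.548×10^-2 mol kg⁻¹ atm⁻¹
pCO2 = [CO2*]/KH = 47.0×10^-6 / 3.548×10^-2 = 1.32×10^-3 atm = 1320 μatm

pCO2 = 1320 μatm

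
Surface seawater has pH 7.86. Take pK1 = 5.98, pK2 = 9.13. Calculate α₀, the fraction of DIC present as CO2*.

α₀ = 0.0124

α₀ = 1 / (1 + K1/[H⁺] + K1K2/[H⁺]²) = 1 / (1 + 10^+1.88 + 10^+0.61)
   = 1 / (1 + 75.858 + 4.0738) = 1/80.932 = 0.01236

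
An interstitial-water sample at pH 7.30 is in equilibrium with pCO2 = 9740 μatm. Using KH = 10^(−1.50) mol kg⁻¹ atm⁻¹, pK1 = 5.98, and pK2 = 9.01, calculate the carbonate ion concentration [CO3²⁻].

[CO3²⁻] = 0.125 mmol/kg

[CO2*] = KH · pCO2 = 10^(−1.50) × 9740×10^-6 = 3.080×10^-4 mol/kg
α₀ = 1/(1 + K1/[H⁺] + K1K2/[H⁺]²) = 1/(1 + 10^+1.32 + 10^-0.39) = 0.04484
DIC = [CO2*]/α₀ = 3.080×10^-4 / 0.04484 = 6.869 mmol/kg
[CO3²⁻] = α₂·DIC; α₂ = 0.01827, so [CO3²⁻] = 0.01827 × 6.869 = 0.125 mmol/kg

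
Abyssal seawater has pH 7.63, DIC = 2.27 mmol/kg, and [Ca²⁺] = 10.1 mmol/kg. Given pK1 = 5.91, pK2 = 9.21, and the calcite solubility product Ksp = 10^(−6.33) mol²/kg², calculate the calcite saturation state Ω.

α₂ = 1 / (1 + [H⁺]/K2 + [H⁺]²/(K1K2)) = 1 / (1 + 10^+1.58 + 10^-0.14)
   = 1 / (1 + 38.019 + 0.72444) = 1/39.743 = 0.02516
[CO3²⁻] = α₂ × DIC = 0.02516 × 2.27 = 0.05712 mmol/kg
Ksp = 10^(−6.33) = 4.677×10^-7
Ω = [Ca²⁺][CO3²⁻]/Ksp = (10.1×10^-3)(5.712×10^-5) / 4.677×10^-7 = 1.23

Ω = 1.23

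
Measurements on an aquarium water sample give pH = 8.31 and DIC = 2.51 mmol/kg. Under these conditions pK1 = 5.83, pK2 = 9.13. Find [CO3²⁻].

α₂ = 1 / (1 + [H⁺]/K2 + [H⁺]²/(K1K2)) = 1 / (1 + 10^+0.82 + 10^-1.66)
   = 1 / (1 + 6.6069 + 0.021878) = 1/7.6288 = 0.1311
[CO3²⁻] = α₂ × DIC = 0.1311 × 2.51 = 0.329 mmol/kg

[CO3²⁻] = 0.329 mmol/kg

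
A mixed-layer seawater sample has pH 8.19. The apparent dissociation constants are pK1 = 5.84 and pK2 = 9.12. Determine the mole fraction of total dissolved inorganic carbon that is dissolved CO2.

α₀ = 0.00398

α₀ = 1 / (1 + K1/[H⁺] + K1K2/[H⁺]²) = 1 / (1 + 10^+2.35 + 10^+1.42)
   = 1 / (1 + 223.87 + 26.303) = 1/251.17 = 0.003981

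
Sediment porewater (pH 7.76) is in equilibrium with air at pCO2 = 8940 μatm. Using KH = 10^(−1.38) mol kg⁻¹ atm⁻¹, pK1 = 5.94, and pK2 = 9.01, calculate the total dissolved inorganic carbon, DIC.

[CO2*] = KH · pCO2 = 10^(−1.38) × 8940×10^-6 = 3.727×10^-4 mol/kg
α₀ = 1/(1 + K1/[H⁺] + K1K2/[H⁺]²) = 1/(1 + 10^+1.82 + 10^+0.57) = 0.01413
DIC = [CO2*]/α₀ = 3.727×10^-4 / 0.01413 = 26.4 mmol/kg

DIC = 26.4 mmol/kg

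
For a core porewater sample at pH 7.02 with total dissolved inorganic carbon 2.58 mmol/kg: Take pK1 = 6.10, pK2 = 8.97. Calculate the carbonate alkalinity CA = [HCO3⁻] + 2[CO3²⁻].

CA = 2.33 mmol/kg

CA = [HCO3⁻] + 2[CO3²⁻] = (α₁ + 2α₂)·DIC
At pH 7.02: [H⁺]/K1 = 10^-0.92 = 0.12023, K2/[H⁺] = 10^-1.95 = 0.011220
α₁ = 1/(1 + 0.12023 + 0.011220) = 1/1.1314 = 0.8838; α₂ = α₁·K2/[H⁺] = 0.009917
α₁ + 2α₂ = 0.9037
CA = 0.9037 × 2.58 = 2.33 mmol/kg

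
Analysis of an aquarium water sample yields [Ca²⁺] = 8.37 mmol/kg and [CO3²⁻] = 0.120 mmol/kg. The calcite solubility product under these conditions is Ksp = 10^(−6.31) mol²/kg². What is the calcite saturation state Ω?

Ksp = 10^(−6.31) = 4.898×10^-7
Ω = [Ca²⁺][CO3²⁻]/Ksp = (8.37×10^-3)(0.120×10^-3) / 4.898×10^-7 = 2.05

Ω = 2.05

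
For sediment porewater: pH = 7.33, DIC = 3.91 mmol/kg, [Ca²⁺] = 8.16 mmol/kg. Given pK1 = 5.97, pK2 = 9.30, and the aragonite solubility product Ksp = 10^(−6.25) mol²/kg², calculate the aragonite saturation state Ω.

α₂ = 1 / (1 + [H⁺]/K2 + [H⁺]²/(K1K2)) = 1 / (1 + 10^+1.97 + 10^+0.61)
   = 1 / (1 + 93.325 + 4.0738) = 1/98.399 = 0.01016
[CO3²⁻] = α₂ × DIC = 0.01016 × 3.91 = 0.03974 mmol/kg
Ksp = 10^(−6.25) = 5.623×10^-7
Ω = [Ca²⁺][CO3²⁻]/Ksp = (8.16×10^-3)(3.974×10^-5) / 5.623×10^-7 = 0.577

Ω = 0.577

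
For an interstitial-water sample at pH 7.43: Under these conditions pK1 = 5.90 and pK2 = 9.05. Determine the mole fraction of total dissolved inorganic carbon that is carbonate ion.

α₂ = 0.0228

α₂ = 1 / (1 + [H⁺]/K2 + [H⁺]²/(K1K2)) = 1 / (1 + 10^+1.62 + 10^+0.09)
   = 1 / (1 + 41.687 + 1.2303) = 1/43.917 = 0.02277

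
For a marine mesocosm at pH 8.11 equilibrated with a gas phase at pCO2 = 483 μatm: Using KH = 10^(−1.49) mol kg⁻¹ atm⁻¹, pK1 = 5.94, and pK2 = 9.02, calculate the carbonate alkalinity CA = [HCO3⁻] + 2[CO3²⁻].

[CO2*] = KH · pCO2 = 10^(−1.49) × 483×10^-6 = 1.563×10^-5 mol/kg
α₀ = 1/(1 + K1/[H⁺] + K1K2/[H⁺]²) = 1/(1 + 10^+2.17 + 10^+1.26) = 0.005984
DIC = [CO2*]/α₀ = 1.563×10^-5 / 0.005984 = 2.612 mmol/kg
CA = (α₁ + 2α₂)·DIC = (0.8851 + 2×0.1089) × 2.612 = 2.88 mmol/kg

CA = 2.88 mmol/kg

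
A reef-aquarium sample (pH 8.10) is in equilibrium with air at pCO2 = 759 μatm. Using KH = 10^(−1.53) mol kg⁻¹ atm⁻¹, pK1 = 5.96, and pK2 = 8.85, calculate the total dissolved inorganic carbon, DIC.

[CO2*] = KH · pCO2 = 10^(−1.53) × 759×10^-6 = 2.240×10^-5 mol/kg
α₀ = 1/(1 + K1/[H⁺] + K1K2/[H⁺]²) = 1/(1 + 10^+2.14 + 10^+1.39) = 0.006113
DIC = [CO2*]/α₀ = 2.240×10^-5 / 0.006113 = 3.66 mmol/kg

DIC = 3.66 mmol/kg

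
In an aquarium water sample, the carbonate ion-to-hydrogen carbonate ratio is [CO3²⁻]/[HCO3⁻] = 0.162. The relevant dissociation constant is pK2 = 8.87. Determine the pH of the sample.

From K2 = [H⁺][CO3²⁻]/[HCO3⁻]:  pH = pK2 + log₁₀([CO3²⁻]/[HCO3⁻])
log₁₀(0.162) = -0.790
pH = 8.87 + (-0.790) = 8.08

pH = 8.08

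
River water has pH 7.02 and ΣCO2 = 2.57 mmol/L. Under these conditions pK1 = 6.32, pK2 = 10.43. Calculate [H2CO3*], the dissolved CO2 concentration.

α₀ = 1 / (1 + K1/[H⁺] + K1K2/[H⁺]²) = 1 / (1 + 10^+0.70 + 10^-2.71)
   = 1 / (1 + 5.0119 + 0.0019498) = 1/6.0138 = 0.1663
[CO2*] = α₀ × DIC = 0.1663 × 2.57 = 0.427 mmol/L

[CO2*] = 0.427 mmol/L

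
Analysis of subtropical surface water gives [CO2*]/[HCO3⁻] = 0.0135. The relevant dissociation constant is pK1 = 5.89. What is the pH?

pH = 7.76

From K1 = [H⁺][HCO3⁻]/[CO2*]:  pH = pK1 − log₁₀([CO2*]/[HCO3⁻])
log₁₀(0.0135) = -1.870
pH = 5.89 − (-1.870) = 7.76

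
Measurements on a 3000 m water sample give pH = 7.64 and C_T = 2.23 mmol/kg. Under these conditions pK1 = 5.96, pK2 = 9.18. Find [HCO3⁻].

α₁ = 1 / (1 + [H⁺]/K1 + K2/[H⁺]) = 1 / (1 + 10^-1.68 + 10^-1.54)
   = 1 / (1 + 0.020893 + 0.028840) = 1/1.0497 = 0.9526
[HCO3⁻] = α₁ × DIC = 0.9526 × 2.23 = 2.12 mmol/kg

[HCO3⁻] = 2.12 mmol/kg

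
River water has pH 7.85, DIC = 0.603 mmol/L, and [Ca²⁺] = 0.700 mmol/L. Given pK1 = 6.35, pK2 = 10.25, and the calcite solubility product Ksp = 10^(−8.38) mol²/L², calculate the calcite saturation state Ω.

Ω = 0.389

α₂ = 1 / (1 + [H⁺]/K2 + [H⁺]²/(K1K2)) = 1 / (1 + 10^+2.40 + 10^+0.90)
   = 1 / (1 + 251.19 + 7.9433) = 1/260.13 = 0.003844
[CO3²⁻] = α₂ × DIC = 0.003844 × 0.603 = 0.002318 mmol/L = 2.318 μmol/L
Ksp = 10^(−8.38) = 4.169×10^-9
Ω = [Ca²⁺][CO3²⁻]/Ksp = (0.700×10^-3)(2.318×10^-6) / 4.169×10^-9 = 0.389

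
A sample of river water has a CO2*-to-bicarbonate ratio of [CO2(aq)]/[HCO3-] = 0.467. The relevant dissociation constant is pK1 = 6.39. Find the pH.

pH = 6.72

From K1 = [H⁺][HCO3-]/[CO2(aq)]:  pH = pK1 − log₁₀([CO2(aq)]/[HCO3-])
log₁₀(0.467) = -0.331
pH = 6.39 − (-0.331) = 6.72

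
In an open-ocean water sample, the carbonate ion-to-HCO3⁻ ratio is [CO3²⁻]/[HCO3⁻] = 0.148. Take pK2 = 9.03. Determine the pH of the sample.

pH = 8.20

From K2 = [H⁺][CO3²⁻]/[HCO3⁻]:  pH = pK2 + log₁₀([CO3²⁻]/[HCO3⁻])
log₁₀(0.148) = -0.830
pH = 9.03 + (-0.830) = 8.20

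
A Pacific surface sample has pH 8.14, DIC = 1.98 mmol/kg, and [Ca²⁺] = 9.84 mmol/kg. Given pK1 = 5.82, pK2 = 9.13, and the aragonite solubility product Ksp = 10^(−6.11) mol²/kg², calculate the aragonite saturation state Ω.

α₂ = 1 / (1 + [H⁺]/K2 + [H⁺]²/(K1K2)) = 1 / (1 + 10^+0.99 + 10^-1.33)
   = 1 / (1 + 9.7724 + 0.046774) = 1/10.819 = 0.09243
[CO3²⁻] = α₂ × DIC = 0.09243 × 1.98 = 0.1830 mmol/kg
Ksp = 10^(−6.11) = 7.762×10^-7
Ω = [Ca²⁺][CO3²⁻]/Ksp = (9.84×10^-3)(1.830×10^-4) / 7.762×10^-7 = 2.32

Ω = 2.32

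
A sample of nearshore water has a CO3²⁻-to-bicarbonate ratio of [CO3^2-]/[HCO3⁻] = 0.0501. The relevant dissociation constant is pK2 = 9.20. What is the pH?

pH = 7.90

From K2 = [H⁺][CO3^2-]/[HCO3⁻]:  pH = pK2 + log₁₀([CO3^2-]/[HCO3⁻])
log₁₀(0.0501) = -1.300
pH = 9.20 + (-1.300) = 7.90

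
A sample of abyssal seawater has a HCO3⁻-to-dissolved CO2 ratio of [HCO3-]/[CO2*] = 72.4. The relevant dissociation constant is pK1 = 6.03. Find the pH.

From K1 = [H⁺][HCO3-]/[CO2*]:  pH = pK1 + log₁₀([HCO3-]/[CO2*])
log₁₀(72.4) = +1.860
pH = 6.03 + (+1.860) = 7.89

pH = 7.89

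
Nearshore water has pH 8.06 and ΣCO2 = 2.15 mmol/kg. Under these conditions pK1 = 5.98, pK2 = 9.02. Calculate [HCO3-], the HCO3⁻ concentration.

α₁ = 1 / (1 + [H⁺]/K1 + K2/[H⁺]) = 1 / (1 + 10^-2.08 + 10^-0.96)
   = 1 / (1 + 0.0083176 + 0.10965) = 1/1.1180 = 0.8945
[HCO3⁻] = α₁ × DIC = 0.8945 × 2.15 = 1.92 mmol/kg

[HCO3⁻] = 1.92 mmol/kg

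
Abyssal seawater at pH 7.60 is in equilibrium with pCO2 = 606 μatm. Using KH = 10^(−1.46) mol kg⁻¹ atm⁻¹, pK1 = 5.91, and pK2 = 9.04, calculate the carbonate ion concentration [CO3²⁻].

[CO3²⁻] = 0.0374 mmol/kg

[CO2*] = KH · pCO2 = 10^(−1.46) × 606×10^-6 = 2.101×10^-5 mol/kg
α₀ = 1/(1 + K1/[H⁺] + K1K2/[H⁺]²) = 1/(1 + 10^+1.69 + 10^+0.25) = 0.01932
DIC = [CO2*]/α₀ = 2.101×10^-5 / 0.01932 = 1.088 mmol/kg
[CO3²⁻] = α₂·DIC; α₂ = 0.03436, so [CO3²⁻] = 0.03436 × 1.088 = 0.0374 mmol/kg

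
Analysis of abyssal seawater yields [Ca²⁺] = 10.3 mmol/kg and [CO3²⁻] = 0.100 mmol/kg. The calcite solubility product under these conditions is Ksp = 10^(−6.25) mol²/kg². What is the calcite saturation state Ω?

Ksp = 10^(−6.25) = 5.623×10^-7
Ω = [Ca²⁺][CO3²⁻]/Ksp = (10.3×10^-3)(0.100×10^-3) / 5.623×10^-7 = 1.83

Ω = 1.83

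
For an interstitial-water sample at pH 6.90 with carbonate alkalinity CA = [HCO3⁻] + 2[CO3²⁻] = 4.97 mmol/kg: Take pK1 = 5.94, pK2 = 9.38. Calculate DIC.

CA = [HCO3⁻] + 2[CO3²⁻] = (α₁ + 2α₂)·DIC
At pH 6.90: [H⁺]/K1 = 10^-0.96 = 0.10965, K2/[H⁺] = 10^-2.48 = 0.0033113
α₁ = 1/(1 + 0.10965 + 0.0033113) = 1/1.1130 = 0.8985; α₂ = α₁·K2/[H⁺] = 0.002975
α₁ + 2α₂ = 0.9045
DIC = CA / (α₁ + 2α₂) = 4.97 / 0.9045 = 5.50 mmol/kg

DIC = 5.50 mmol/kg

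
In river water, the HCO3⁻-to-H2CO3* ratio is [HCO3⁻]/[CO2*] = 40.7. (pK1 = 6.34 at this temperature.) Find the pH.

pH = 7.95

From K1 = [H⁺][HCO3⁻]/[CO2*]:  pH = pK1 + log₁₀([HCO3⁻]/[CO2*])
log₁₀(40.7) = +1.610
pH = 6.34 + (+1.610) = 7.95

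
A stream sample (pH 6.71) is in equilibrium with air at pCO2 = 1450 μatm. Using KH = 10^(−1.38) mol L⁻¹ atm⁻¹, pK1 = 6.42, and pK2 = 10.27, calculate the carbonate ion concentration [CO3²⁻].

[CO2*] = KH · pCO2 = 10^(−1.38) × 1450×10^-6 = 6.045×10^-5 mol/L
α₀ = 1/(1 + K1/[H⁺] + K1K2/[H⁺]²) = 1/(1 + 10^+0.29 + 10^-3.27) = 0.3389
DIC = [CO2*]/α₀ = 6.045×10^-5 / 0.3389 = 0.1783 mmol/L
[CO3²⁻] = α₂·DIC; α₂ = 0.0001820, so [CO3²⁻] = 0.0001820 × 0.1783 = 3.25×10^-5 mmol/L = 0.0325 μmol/L

[CO3²⁻] = 0.0325 μmol/L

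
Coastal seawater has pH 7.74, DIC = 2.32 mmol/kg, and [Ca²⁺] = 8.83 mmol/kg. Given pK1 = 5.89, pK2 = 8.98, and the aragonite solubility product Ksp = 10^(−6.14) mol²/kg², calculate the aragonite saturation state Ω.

Ω = 1.52

α₂ = 1 / (1 + [H⁺]/K2 + [H⁺]²/(K1K2)) = 1 / (1 + 10^+1.24 + 10^-0.61)
   = 1 / (1 + 17.378 + 0.24547) = 1/18.623 = 0.05370
[CO3²⁻] = α₂ × DIC = 0.05370 × 2.32 = 0.1246 mmol/kg
Ksp = 10^(−6.14) = 7.244×10^-7
Ω = [Ca²⁺][CO3²⁻]/Ksp = (8.83×10^-3)(1.246×10^-4) / 7.244×10^-7 = 1.52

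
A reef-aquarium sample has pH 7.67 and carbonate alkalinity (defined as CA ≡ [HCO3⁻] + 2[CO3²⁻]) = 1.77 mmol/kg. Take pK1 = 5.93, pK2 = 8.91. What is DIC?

DIC = 1.71 mmol/kg

CA = [HCO3⁻] + 2[CO3²⁻] = (α₁ + 2α₂)·DIC
At pH 7.67: [H⁺]/K1 = 10^-1.74 = 0.018197, K2/[H⁺] = 10^-1.24 = 0.057544
α₁ = 1/(1 + 0.018197 + 0.057544) = 1/1.0757 = 0.9296; α₂ = α₁·K2/[H⁺] = 0.05349
α₁ + 2α₂ = 1.0366
DIC = CA / (α₁ + 2α₂) = 1.77 / 1.0366 = 1.71 mmol/kg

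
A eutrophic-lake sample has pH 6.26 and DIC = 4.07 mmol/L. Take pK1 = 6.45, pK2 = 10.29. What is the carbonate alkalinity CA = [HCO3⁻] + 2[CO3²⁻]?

CA = [HCO3⁻] + 2[CO3²⁻] = (α₁ + 2α₂)·DIC
At pH 6.26: [H⁺]/K1 = 10^0.19 = 1.5488, K2/[H⁺] = 10^-4.03 = 9.3325×10^-5
α₁ = 1/(1 + 1.5488 + 9.3325×10^-5) = 1/2.5489 = 0.3923; α₂ = α₁·K2/[H⁺] = 3.661×10^-5
α₁ + 2α₂ = 0.3924
CA = 0.3924 × 4.07 = 1.60 mmol/L

CA = 1.60 mmol/L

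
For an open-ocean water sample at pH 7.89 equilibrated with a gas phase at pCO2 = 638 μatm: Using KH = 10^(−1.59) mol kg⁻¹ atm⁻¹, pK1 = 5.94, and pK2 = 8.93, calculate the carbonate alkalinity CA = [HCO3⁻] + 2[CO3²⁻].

[CO2*] = KH · pCO2 = 10^(−1.59) × 638×10^-6 = 1.640×10^-5 mol/kg
α₀ = 1/(1 + K1/[H⁺] + K1K2/[H⁺]²) = 1/(1 + 10^+1.95 + 10^+0.91) = 0.01018
DIC = [CO2*]/α₀ = 1.640×10^-5 / 0.01018 = 1.611 mmol/kg
CA = (α₁ + 2α₂)·DIC = (0.9071 + 2×0.08273) × 1.611 = 1.73 mmol/kg

CA = 1.73 mmol/kg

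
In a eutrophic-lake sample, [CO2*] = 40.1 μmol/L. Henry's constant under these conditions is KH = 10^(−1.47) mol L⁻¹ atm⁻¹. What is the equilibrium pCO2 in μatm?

pCO2 = 1180 μatm

KH = 10^(−1.47) = 3.388×10^-2 mol L⁻¹ atm⁻¹
pCO2 = [CO2*]/KH = 40.1×10^-6 / 3.388×10^-2 = 1.18×10^-3 atm = 1180 μatm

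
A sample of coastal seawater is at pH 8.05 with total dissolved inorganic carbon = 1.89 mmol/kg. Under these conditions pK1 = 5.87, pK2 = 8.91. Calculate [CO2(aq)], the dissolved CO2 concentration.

[CO2*] = 10.9 μmol/kg

α₀ = 1 / (1 + K1/[H⁺] + K1K2/[H⁺]²) = 1 / (1 + 10^+2.18 + 10^+1.32)
   = 1 / (1 + 151.36 + 20.893) = 1/173.25 = 0.005772
[CO2*] = α₀ × DIC = 0.005772 × 1.89 = 0.0109 mmol/kg = 10.9 μmol/kg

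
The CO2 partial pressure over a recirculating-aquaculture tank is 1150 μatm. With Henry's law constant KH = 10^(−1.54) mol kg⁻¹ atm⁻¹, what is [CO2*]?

[CO2*] = 33.2 μmol/kg

KH = 10^(−1.54) = 2.884×10^-2 mol kg⁻¹ atm⁻¹
[CO2*] = KH · pCO2 = 2.884×10^-2 × 1150×10^-6 atm = 3.32×10^-5 mol/kg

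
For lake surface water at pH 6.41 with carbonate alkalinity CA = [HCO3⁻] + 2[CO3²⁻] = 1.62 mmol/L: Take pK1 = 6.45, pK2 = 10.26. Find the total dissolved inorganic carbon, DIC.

DIC = 3.40 mmol/L

CA = [HCO3⁻] + 2[CO3²⁻] = (α₁ + 2α₂)·DIC
At pH 6.41: [H⁺]/K1 = 10^0.04 = 1.0965, K2/[H⁺] = 10^-3.85 = 0.00014125
α₁ = 1/(1 + 1.0965 + 0.00014125) = 1/2.0966 = 0.4770; α₂ = α₁·K2/[H⁺] = 6.737×10^-5
α₁ + 2α₂ = 0.4771
DIC = CA / (α₁ + 2α₂) = 1.62 / 0.4771 = 3.40 mmol/L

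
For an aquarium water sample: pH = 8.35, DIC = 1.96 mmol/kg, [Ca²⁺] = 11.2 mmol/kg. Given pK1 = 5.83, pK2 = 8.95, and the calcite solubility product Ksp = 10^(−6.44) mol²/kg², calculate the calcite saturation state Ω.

α₂ = 1 / (1 + [H⁺]/K2 + [H⁺]²/(K1K2)) = 1 / (1 + 10^+0.60 + 10^-1.92)
   = 1 / (1 + 3.9811 + 0.012023) = 1/4.9931 = 0.2003
[CO3²⁻] = α₂ × DIC = 0.2003 × 1.96 = 0.3925 mmol/kg
Ksp = 10^(−6.44) = 3.631×10^-7
Ω = [Ca²⁺][CO3²⁻]/Ksp = (11.2×10^-3)(3.925×10^-4) / 3.631×10^-7 = 12.1

Ω = 12.1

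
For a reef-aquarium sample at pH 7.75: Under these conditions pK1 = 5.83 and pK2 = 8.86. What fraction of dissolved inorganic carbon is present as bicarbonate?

α₁ = 1 / (1 + [H⁺]/K1 + K2/[H⁺]) = 1 / (1 + 10^-1.92 + 10^-1.11)
   = 1 / (1 + 0.012023 + 0.077625) = 1/1.0896 = 0.9177

α₁ = 0.918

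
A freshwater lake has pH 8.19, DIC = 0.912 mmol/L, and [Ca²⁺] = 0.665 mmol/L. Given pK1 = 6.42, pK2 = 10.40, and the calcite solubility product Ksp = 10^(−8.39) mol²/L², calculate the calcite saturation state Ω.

α₂ = 1 / (1 + [H⁺]/K2 + [H⁺]²/(K1K2)) = 1 / (1 + 10^+2.21 + 10^+0.44)
   = 1 / (1 + 162.18 + 2.7542) = 1/165.94 = 0.006026
[CO3²⁻] = α₂ × DIC = 0.006026 × 0.912 = 0.005496 mmol/L = 5.496 μmol/L
Ksp = 10^(−8.39) = 4.074×10^-9
Ω = [Ca²⁺][CO3²⁻]/Ksp = (0.665×10^-3)(5.496×10^-6) / 4.074×10^-9 = 0.897

Ω = 0.897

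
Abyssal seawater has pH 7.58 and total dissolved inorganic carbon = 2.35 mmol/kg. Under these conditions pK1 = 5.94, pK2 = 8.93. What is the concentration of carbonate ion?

[CO3²⁻] = 0.0983 mmol/kg

α₂ = 1 / (1 + [H⁺]/K2 + [H⁺]²/(K1K2)) = 1 / (1 + 10^+1.35 + 10^-0.29)
   = 1 / (1 + 22.387 + 0.51286) = 1/23.900 = 0.04184
[CO3²⁻] = α₂ × DIC = 0.04184 × 2.35 = 0.0983 mmol/kg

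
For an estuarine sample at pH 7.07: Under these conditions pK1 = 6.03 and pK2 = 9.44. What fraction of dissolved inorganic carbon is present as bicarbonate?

α₁ = 1 / (1 + [H⁺]/K1 + K2/[H⁺]) = 1 / (1 + 10^-1.04 + 10^-2.37)
   = 1 / (1 + 0.091201 + 0.0042658) = 1/1.0955 = 0.9129

α₁ = 0.913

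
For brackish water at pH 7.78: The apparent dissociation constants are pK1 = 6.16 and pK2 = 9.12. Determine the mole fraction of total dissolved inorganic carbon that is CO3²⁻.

α₂ = 0.0427

α₂ = 1 / (1 + [H⁺]/K2 + [H⁺]²/(K1K2)) = 1 / (1 + 10^+1.34 + 10^-0.28)
   = 1 / (1 + 21.878 + 0.52481) = 1/23.402 = 0.04273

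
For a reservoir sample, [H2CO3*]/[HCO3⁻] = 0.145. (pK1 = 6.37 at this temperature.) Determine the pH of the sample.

From K1 = [H⁺][HCO3⁻]/[H2CO3*]:  pH = pK1 − log₁₀([H2CO3*]/[HCO3⁻])
log₁₀(0.145) = -0.839
pH = 6.37 − (-0.839) = 7.21

pH = 7.21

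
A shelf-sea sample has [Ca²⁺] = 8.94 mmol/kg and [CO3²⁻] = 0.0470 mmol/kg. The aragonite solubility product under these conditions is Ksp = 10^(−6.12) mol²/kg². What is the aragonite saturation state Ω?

Ksp = 10^(−6.12) = 7.586×10^-7
Ω = [Ca²⁺][CO3²⁻]/Ksp = (8.94×10^-3)(0.0470×10^-3) / 7.586×10^-7 = 0.554

Ω = 0.554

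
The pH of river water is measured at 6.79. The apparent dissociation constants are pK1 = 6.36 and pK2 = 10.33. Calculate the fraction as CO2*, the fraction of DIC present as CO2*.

α₀ = 0.271

α₀ = 1 / (1 + K1/[H⁺] + K1K2/[H⁺]²) = 1 / (1 + 10^+0.43 + 10^-3.11)
   = 1 / (1 + 2.6915 + 0.00077625) = 1/3.6923 = 0.2708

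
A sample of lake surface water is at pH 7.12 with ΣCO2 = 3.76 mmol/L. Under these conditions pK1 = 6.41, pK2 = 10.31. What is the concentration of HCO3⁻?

[HCO3⁻] = 3.14 mmol/L

α₁ = 1 / (1 + [H⁺]/K1 + K2/[H⁺]) = 1 / (1 + 10^-0.71 + 10^-3.19)
   = 1 / (1 + 0.19498 + 0.00064565) = 1/1.1956 = 0.8364
[HCO3⁻] = α₁ × DIC = 0.8364 × 3.76 = 3.14 mmol/L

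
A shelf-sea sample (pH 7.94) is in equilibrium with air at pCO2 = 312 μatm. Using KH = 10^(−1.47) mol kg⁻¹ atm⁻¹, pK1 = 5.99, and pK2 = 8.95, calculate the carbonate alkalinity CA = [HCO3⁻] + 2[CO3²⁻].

CA = 1.13 mmol/kg

[CO2*] = KH · pCO2 = 10^(−1.47) × 312×10^-6 = 1.057×10^-5 mol/kg
α₀ = 1/(1 + K1/[H⁺] + K1K2/[H⁺]²) = 1/(1 + 10^+1.95 + 10^+0.94) = 0.01012
DIC = [CO2*]/α₀ = 1.057×10^-5 / 0.01012 = 1.045 mmol/kg
CA = (α₁ + 2α₂)·DIC = (0.9018 + 2×0.08812) × 1.045 = 1.13 mmol/kg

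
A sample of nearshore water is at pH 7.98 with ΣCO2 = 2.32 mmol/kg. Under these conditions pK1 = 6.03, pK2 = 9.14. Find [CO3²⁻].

α₂ = 1 / (1 + [H⁺]/K2 + [H⁺]²/(K1K2)) = 1 / (1 + 10^+1.16 + 10^-0.79)
   = 1 / (1 + 14.454 + 0.16218) = 1/15.617 = 0.06403
[CO3²⁻] = α₂ × DIC = 0.06403 × 2.32 = 0.149 mmol/kg

[CO3²⁻] = 0.149 mmol/kg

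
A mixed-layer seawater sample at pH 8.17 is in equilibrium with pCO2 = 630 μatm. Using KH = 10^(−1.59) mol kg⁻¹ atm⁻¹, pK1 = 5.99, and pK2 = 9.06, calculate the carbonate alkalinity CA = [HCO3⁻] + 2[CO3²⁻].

[CO2*] = KH · pCO2 = 10^(−1.59) × 630×10^-6 = 1.619×10^-5 mol/kg
α₀ = 1/(1 + K1/[H⁺] + K1K2/[H⁺]²) = 1/(1 + 10^+2.18 + 10^+1.29) = 0.005819
DIC = [CO2*]/α₀ = 1.619×10^-5 / 0.005819 = 2.783 mmol/kg
CA = (α₁ + 2α₂)·DIC = (0.8807 + 2×0.1135) × 2.783 = 3.08 mmol/kg

CA = 3.08 mmol/kg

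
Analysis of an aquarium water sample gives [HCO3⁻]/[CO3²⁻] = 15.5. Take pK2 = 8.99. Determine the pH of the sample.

From K2 = [H⁺][CO3²⁻]/[HCO3⁻]:  pH = pK2 − log₁₀([HCO3⁻]/[CO3²⁻])
log₁₀(15.5) = +1.190
pH = 8.99 − (+1.190) = 7.80

pH = 7.80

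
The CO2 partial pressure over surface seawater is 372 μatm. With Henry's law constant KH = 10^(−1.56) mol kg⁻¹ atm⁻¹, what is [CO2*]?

KH = 10^(−1.56) = 2.754×10^-2 mol kg⁻¹ atm⁻¹
[CO2*] = KH · pCO2 = 2.754×10^-2 × 372×10^-6 atm = 1.02×10^-5 mol/kg

[CO2*] = 10.2 μmol/kg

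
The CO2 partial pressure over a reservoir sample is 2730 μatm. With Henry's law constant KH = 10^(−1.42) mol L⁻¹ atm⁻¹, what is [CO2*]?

KH = 10^(−1.42) = 3.802×10^-2 mol L⁻¹ atm⁻¹
[CO2*] = KH · pCO2 = 3.802×10^-2 × 2730×10^-6 atm = 1.04×10^-4 mol/L

[CO2*] = 104 μmol/L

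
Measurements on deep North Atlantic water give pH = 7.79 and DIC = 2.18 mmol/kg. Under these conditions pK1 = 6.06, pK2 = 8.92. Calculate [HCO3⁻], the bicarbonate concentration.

[HCO3⁻] = 1.99 mmol/kg

α₁ = 1 / (1 + [H⁺]/K1 + K2/[H⁺]) = 1 / (1 + 10^-1.73 + 10^-1.13)
   = 1 / (1 + 0.018621 + 0.074131) = 1/1.0928 = 0.9151
[HCO3⁻] = α₁ × DIC = 0.9151 × 2.18 = 1.99 mmol/kg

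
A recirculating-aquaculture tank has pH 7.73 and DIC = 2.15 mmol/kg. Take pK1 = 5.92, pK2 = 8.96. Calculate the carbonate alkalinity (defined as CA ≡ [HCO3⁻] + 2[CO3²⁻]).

CA = [HCO3⁻] + 2[CO3²⁻] = (α₁ + 2α₂)·DIC
At pH 7.73: [H⁺]/K1 = 10^-1.81 = 0.015488, K2/[H⁺] = 10^-1.23 = 0.058884
α₁ = 1/(1 + 0.015488 + 0.058884) = 1/1.0744 = 0.9308; α₂ = α₁·K2/[H⁺] = 0.05481
α₁ + 2α₂ = 1.0404
CA = 1.0404 × 2.15 = 2.24 mmol/kg

CA = 2.24 mmol/kg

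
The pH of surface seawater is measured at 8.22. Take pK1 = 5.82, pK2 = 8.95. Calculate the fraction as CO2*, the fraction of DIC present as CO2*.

α₀ = 0.00334

α₀ = 1 / (1 + K1/[H⁺] + K1K2/[H⁺]²) = 1 / (1 + 10^+2.40 + 10^+1.67)
   = 1 / (1 + 251.19 + 46.774) = 1/298.96 = 0.003345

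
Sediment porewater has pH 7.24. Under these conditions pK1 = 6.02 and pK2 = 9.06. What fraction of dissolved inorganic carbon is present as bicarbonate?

α₁ = 0.930

α₁ = 1 / (1 + [H⁺]/K1 + K2/[H⁺]) = 1 / (1 + 10^-1.22 + 10^-1.82)
   = 1 / (1 + 0.060256 + 0.015136) = 1/1.0754 = 0.9299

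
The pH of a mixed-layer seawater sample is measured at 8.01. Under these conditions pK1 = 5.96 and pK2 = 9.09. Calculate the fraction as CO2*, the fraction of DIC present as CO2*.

α₀ = 1 / (1 + K1/[H⁺] + K1K2/[H⁺]²) = 1 / (1 + 10^+2.05 + 10^+0.97)
   = 1 / (1 + 112.20 + 9.3325) = 1/122.53 = 0.008161

α₀ = 0.00816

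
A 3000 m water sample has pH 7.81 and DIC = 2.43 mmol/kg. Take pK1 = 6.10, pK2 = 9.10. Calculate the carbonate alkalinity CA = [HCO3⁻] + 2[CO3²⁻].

CA = 2.50 mmol/kg

CA = [HCO3⁻] + 2[CO3²⁻] = (α₁ + 2α₂)·DIC
At pH 7.81: [H⁺]/K1 = 10^-1.71 = 0.019498, K2/[H⁺] = 10^-1.29 = 0.051286
α₁ = 1/(1 + 0.019498 + 0.051286) = 1/1.0708 = 0.9339; α₂ = α₁·K2/[H⁺] = 0.04790
α₁ + 2α₂ = 1.0297
CA = 1.0297 × 2.43 = 2.50 mmol/kg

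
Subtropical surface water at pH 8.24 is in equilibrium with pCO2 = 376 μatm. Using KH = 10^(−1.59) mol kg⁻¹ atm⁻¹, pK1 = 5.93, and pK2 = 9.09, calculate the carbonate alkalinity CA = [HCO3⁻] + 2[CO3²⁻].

CA = 2.53 mmol/kg

[CO2*] = KH · pCO2 = 10^(−1.59) × 376×10^-6 = 9.665×10^-6 mol/kg
α₀ = 1/(1 + K1/[H⁺] + K1K2/[H⁺]²) = 1/(1 + 10^+2.31 + 10^+1.46) = 0.004273
DIC = [CO2*]/α₀ = 9.665×10^-6 / 0.004273 = 2.262 mmol/kg
CA = (α₁ + 2α₂)·DIC = (0.8725 + 2×0.1232) × 2.262 = 2.53 mmol/kg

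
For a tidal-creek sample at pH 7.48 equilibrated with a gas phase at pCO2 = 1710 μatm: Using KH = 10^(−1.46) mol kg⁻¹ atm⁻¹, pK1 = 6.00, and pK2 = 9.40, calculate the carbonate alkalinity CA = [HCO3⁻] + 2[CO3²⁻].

CA = 1.83 mmol/kg

[CO2*] = KH · pCO2 = 10^(−1.46) × 1710×10^-6 = 5.929×10^-5 mol/kg
α₀ = 1/(1 + K1/[H⁺] + K1K2/[H⁺]²) = 1/(1 + 10^+1.48 + 10^-0.44) = 0.03168
DIC = [CO2*]/α₀ = 5.929×10^-5 / 0.03168 = 1.871 mmol/kg
CA = (α₁ + 2α₂)·DIC = (0.9568 + 2×0.01150) × 1.871 = 1.83 mmol/kg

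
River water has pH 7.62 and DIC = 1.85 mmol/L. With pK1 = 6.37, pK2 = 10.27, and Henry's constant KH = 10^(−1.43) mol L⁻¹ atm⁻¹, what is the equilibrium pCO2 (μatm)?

α₀ = 1 / (1 + K1/[H⁺] + K1K2/[H⁺]²) = 1 / (1 + 10^+1.25 + 10^-1.40)
   = 1 / (1 + 17.783 + 0.039811) = 1/18.823 = 0.05313
[CO2*] = α₀ × DIC = 0.05313 × 1.85 = 0.09829 mmol/L
pCO2 = [CO2*]/KH = 9.829×10^-5 / 3.715×10^-2 = 2650 μatm

pCO2 = 2650 μatm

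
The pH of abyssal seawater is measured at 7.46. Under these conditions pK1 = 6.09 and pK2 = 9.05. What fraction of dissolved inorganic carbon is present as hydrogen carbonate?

α₁ = 0.936

α₁ = 1 / (1 + [H⁺]/K1 + K2/[H⁺]) = 1 / (1 + 10^-1.37 + 10^-1.59)
   = 1 / (1 + 0.042658 + 0.025704) = 1/1.0684 = 0.9360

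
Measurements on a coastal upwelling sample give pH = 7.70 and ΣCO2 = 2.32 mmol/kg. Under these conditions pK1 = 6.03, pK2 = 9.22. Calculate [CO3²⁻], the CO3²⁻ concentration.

α₂ = 1 / (1 + [H⁺]/K2 + [H⁺]²/(K1K2)) = 1 / (1 + 10^+1.52 + 10^-0.15)
   = 1 / (1 + 33.113 + 0.70795) = 1/34.821 = 0.02872
[CO3²⁻] = α₂ × DIC = 0.02872 × 2.32 = 0.0666 mmol/kg

[CO3²⁻] = 0.0666 mmol/kg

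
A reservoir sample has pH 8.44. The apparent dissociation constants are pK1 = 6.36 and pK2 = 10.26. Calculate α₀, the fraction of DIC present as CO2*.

α₀ = 1 / (1 + K1/[H⁺] + K1K2/[H⁺]²) = 1 / (1 + 10^+2.08 + 10^+0.26)
   = 1 / (1 + 120.23 + 1.8197) = 1/123.05 = 0.008127

α₀ = 0.00813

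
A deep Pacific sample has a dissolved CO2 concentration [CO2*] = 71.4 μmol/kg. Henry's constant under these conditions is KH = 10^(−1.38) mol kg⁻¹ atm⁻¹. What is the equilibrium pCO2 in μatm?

KH = 10^(−1.38) = 4.169×10^-2 mol kg⁻¹ atm⁻¹
pCO2 = [CO2*]/KH = 71.4×10^-6 / 4.169×10^-2 = 1.71×10^-3 atm = 1710 μatm

pCO2 = 1710 μatm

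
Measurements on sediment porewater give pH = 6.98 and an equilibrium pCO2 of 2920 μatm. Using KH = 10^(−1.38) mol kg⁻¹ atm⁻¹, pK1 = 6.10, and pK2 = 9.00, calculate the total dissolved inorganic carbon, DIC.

DIC = 1.05 mmol/kg

[CO2*] = KH · pCO2 = 10^(−1.38) × 2920×10^-6 = 1.217×10^-4 mol/kg
α₀ = 1/(1 + K1/[H⁺] + K1K2/[H⁺]²) = 1/(1 + 10^+0.88 + 10^-1.14) = 0.1155
DIC = [CO2*]/α₀ = 1.217×10^-4 / 0.1155 = 1.05 mmol/kg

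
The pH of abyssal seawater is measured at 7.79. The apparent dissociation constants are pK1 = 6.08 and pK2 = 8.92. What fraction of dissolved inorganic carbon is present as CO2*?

α₀ = 0.0178

α₀ = 1 / (1 + K1/[H⁺] + K1K2/[H⁺]²) = 1 / (1 + 10^+1.71 + 10^+0.58)
   = 1 / (1 + 51.286 + 3.8019) = 1/56.088 = 0.01783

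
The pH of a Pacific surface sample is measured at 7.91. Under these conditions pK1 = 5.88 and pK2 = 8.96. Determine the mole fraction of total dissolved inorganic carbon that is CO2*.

α₀ = 1 / (1 + K1/[H⁺] + K1K2/[H⁺]²) = 1 / (1 + 10^+2.03 + 10^+0.98)
   = 1 / (1 + 107.15 + 9.5499) = 1/117.70 = 0.008496

α₀ = 0.00850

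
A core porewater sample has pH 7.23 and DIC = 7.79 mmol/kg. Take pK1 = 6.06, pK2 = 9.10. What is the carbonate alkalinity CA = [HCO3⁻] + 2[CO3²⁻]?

CA = 7.40 mmol/kg

CA = [HCO3⁻] + 2[CO3²⁻] = (α₁ + 2α₂)·DIC
At pH 7.23: [H⁺]/K1 = 10^-1.17 = 0.067608, K2/[H⁺] = 10^-1.87 = 0.013490
α₁ = 1/(1 + 0.067608 + 0.013490) = 1/1.0811 = 0.9250; α₂ = α₁·K2/[H⁺] = 0.01248
α₁ + 2α₂ = 0.9499
CA = 0.9499 × 7.79 = 7.40 mmol/kg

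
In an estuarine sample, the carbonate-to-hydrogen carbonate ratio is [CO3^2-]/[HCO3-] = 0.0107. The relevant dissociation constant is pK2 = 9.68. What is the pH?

pH = 7.71

From K2 = [H⁺][CO3^2-]/[HCO3-]:  pH = pK2 + log₁₀([CO3^2-]/[HCO3-])
log₁₀(0.0107) = -1.971
pH = 9.68 + (-1.971) = 7.71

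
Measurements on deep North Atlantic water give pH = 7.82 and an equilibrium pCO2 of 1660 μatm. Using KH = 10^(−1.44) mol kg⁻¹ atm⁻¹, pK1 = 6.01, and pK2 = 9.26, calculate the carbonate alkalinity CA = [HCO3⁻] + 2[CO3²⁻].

CA = 4.17 mmol/kg

[CO2*] = KH · pCO2 = 10^(−1.44) × 1660×10^-6 = 6.027×10^-5 mol/kg
α₀ = 1/(1 + K1/[H⁺] + K1K2/[H⁺]²) = 1/(1 + 10^+1.81 + 10^+0.37) = 0.01473
DIC = [CO2*]/α₀ = 6.027×10^-5 / 0.01473 = 4.093 mmol/kg
CA = (α₁ + 2α₂)·DIC = (0.9508 + 2×0.03452) × 4.093 = 4.17 mmol/kg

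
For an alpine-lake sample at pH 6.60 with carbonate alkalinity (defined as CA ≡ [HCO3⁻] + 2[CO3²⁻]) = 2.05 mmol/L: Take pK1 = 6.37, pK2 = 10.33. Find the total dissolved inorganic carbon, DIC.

CA = [HCO3⁻] + 2[CO3²⁻] = (α₁ + 2α₂)·DIC
At pH 6.60: [H⁺]/K1 = 10^-0.23 = 0.58884, K2/[H⁺] = 10^-3.73 = 0.00018621
α₁ = 1/(1 + 0.58884 + 0.00018621) = 1/1.5890 = 0.6293; α₂ = α₁·K2/[H⁺] = 0.0001172
α₁ + 2α₂ = 0.6295
DIC = CA / (α₁ + 2α₂) = 2.05 / 0.6295 = 3.26 mmol/L

DIC = 3.26 mmol/L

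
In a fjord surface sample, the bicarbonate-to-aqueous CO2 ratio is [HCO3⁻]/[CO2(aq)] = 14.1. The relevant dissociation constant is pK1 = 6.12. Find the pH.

pH = 7.27

From K1 = [H⁺][HCO3⁻]/[CO2(aq)]:  pH = pK1 + log₁₀([HCO3⁻]/[CO2(aq)])
log₁₀(14.1) = +1.149
pH = 6.12 + (+1.149) = 7.27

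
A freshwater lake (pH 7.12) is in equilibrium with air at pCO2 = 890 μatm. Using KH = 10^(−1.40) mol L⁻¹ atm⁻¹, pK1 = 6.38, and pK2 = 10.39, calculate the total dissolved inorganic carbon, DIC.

[CO2*] = KH · pCO2 = 10^(−1.40) × 890×10^-6 = 3.543×10^-5 mol/L
α₀ = 1/(1 + K1/[H⁺] + K1K2/[H⁺]²) = 1/(1 + 10^+0.74 + 10^-2.53) = 0.1539
DIC = [CO2*]/α₀ = 3.543×10^-5 / 0.1539 = 0.230 mmol/L

DIC = 0.230 mmol/L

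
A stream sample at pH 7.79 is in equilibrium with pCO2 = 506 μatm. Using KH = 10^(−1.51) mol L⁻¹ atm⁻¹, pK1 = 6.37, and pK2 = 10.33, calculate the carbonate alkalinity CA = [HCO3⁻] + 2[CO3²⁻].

[CO2*] = KH · pCO2 = 10^(−1.51) × 506×10^-6 = 1.564×10^-5 mol/L
α₀ = 1/(1 + K1/[H⁺] + K1K2/[H⁺]²) = 1/(1 + 10^+1.42 + 10^-1.12) = 0.03652
DIC = [CO2*]/α₀ = 1.564×10^-5 / 0.03652 = 0.4281 mmol/L
CA = (α₁ + 2α₂)·DIC = (0.9607 + 2×0.002771) × 0.4281 = 0.414 mmol/L

CA = 0.414 mmol/L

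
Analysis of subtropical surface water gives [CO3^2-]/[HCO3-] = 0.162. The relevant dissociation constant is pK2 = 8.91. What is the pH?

pH = 8.12

From K2 = [H⁺][CO3^2-]/[HCO3-]:  pH = pK2 + log₁₀([CO3^2-]/[HCO3-])
log₁₀(0.162) = -0.790
pH = 8.91 + (-0.790) = 8.12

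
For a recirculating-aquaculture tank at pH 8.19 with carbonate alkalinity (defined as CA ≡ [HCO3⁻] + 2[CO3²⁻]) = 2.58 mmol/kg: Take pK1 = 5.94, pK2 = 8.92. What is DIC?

CA = [HCO3⁻] + 2[CO3²⁻] = (α₁ + 2α₂)·DIC
At pH 8.19: [H⁺]/K1 = 10^-2.25 = 0.0056234, K2/[H⁺] = 10^-0.73 = 0.18621
α₁ = 1/(1 + 0.0056234 + 0.18621) = 1/1.1918 = 0.8390; α₂ = α₁·K2/[H⁺] = 0.1562
α₁ + 2α₂ = 1.1515
DIC = CA / (α₁ + 2α₂) = 2.58 / 1.1515 = 2.24 mmol/kg

DIC = 2.24 mmol/kg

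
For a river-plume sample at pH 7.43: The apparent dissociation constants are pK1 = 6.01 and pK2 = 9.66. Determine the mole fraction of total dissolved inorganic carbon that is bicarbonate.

α₁ = 1 / (1 + [H⁺]/K1 + K2/[H⁺]) = 1 / (1 + 10^-1.42 + 10^-2.23)
   = 1 / (1 + 0.038019 + 0.0058884) = 1/1.0439 = 0.9579

α₁ = 0.958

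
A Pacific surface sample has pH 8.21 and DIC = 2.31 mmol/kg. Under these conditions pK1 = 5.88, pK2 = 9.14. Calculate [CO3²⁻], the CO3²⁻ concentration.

[CO3²⁻] = 0.242 mmol/kg

α₂ = 1 / (1 + [H⁺]/K2 + [H⁺]²/(K1K2)) = 1 / (1 + 10^+0.93 + 10^-1.40)
   = 1 / (1 + 8.5114 + 0.039811) = 1/9.5512 = 0.1047
[CO3²⁻] = α₂ × DIC = 0.1047 × 2.31 = 0.242 mmol/kg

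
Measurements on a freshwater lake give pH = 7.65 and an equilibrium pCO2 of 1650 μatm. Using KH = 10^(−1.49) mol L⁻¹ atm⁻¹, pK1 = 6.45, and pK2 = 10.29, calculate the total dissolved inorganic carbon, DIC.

DIC = 0.902 mmol/L

[CO2*] = KH · pCO2 = 10^(−1.49) × 1650×10^-6 = 5.339×10^-5 mol/L
α₀ = 1/(1 + K1/[H⁺] + K1K2/[H⁺]²) = 1/(1 + 10^+1.20 + 10^-1.44) = 0.05922
DIC = [CO2*]/α₀ = 5.339×10^-5 / 0.05922 = 0.902 mmol/L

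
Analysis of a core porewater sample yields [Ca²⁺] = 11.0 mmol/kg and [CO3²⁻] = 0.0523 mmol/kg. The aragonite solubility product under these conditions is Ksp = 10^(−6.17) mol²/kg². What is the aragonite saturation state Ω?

Ksp = 10^(−6.17) = 6.761×10^-7
Ω = [Ca²⁺][CO3²⁻]/Ksp = (11.0×10^-3)(0.0523×10^-3) / 6.761×10^-7 = 0.851

Ω = 0.851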